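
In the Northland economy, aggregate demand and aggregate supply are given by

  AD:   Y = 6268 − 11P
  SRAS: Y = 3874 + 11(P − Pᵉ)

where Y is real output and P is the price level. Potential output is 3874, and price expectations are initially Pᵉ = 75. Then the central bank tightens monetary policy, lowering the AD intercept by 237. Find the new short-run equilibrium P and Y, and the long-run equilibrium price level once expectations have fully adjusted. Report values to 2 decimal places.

Short run: P = 135.55, Y = 4540.00. Long run: P = 196.09.

AD shifts left: new AD is Y = 6031 − 11P. With Pᵉ = 75, SRAS is Y = 3049 + 11P.
Short run: 6031 − 11P = 3049 + 11P gives 2982 = 22P, so P = 135.55 and Y = 6031 − 11P = 4540.00.
Y = 4540.00 is above potential 3874; expectations adjust and SRAS shifts left until Y = 3874.
Long run: on the new AD curve, 3874 = 6031 − 11P gives P = 196.09.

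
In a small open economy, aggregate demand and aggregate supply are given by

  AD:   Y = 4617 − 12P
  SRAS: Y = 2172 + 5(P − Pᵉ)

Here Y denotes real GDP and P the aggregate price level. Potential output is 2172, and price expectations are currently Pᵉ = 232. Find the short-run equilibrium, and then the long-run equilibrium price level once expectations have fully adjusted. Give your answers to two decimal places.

Short run: with Pᵉ = 232, SRAS is Y = 1012 + 5P. Setting AD = SRAS gives 3605 = 17P, so P = 212.06 and Y = 4617 − 12P = 2072.29.
Output 2072.29 is below potential 2172, so over time expected prices fall and SRAS shifts right until Y returns to 2172.
Long run: Y = 2172 on the AD curve gives 2172 = 4617 − 12P, so P = 203.75.

Short run: P = 212.06, Y = 2072.29. Long run: P = 203.75.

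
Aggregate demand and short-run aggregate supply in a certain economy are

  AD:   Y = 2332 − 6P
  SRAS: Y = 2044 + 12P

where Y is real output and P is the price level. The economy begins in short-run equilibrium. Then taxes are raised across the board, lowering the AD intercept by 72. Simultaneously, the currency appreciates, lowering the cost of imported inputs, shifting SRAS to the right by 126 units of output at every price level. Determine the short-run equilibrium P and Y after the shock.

After both shocks: AD is Y = 2260 − 6P and SRAS is Y = 2170 + 12P.
Setting them equal: 90 = 18P, so P = 5.
Y = 2260 − 6·5 = 2230.

P = 5, Y = 2230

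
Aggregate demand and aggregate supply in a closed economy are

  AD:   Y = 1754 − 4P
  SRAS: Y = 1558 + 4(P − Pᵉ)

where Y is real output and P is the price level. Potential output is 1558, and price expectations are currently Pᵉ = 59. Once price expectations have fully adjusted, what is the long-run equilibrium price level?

Long-run P = 49

Short run: with Pᵉ = 59, SRAS is Y = 1322 + 4P. Setting AD = SRAS gives 432 = 8P, so P = 54 and Y = 1754 − 4·54 = 1538.
Output 1538 is below potential 1558, so over time expected prices fall and SRAS shifts right until Y returns to 1558.
Long run: Y = 1558 on the AD curve gives 1558 = 1754 − 4P, so P = 49.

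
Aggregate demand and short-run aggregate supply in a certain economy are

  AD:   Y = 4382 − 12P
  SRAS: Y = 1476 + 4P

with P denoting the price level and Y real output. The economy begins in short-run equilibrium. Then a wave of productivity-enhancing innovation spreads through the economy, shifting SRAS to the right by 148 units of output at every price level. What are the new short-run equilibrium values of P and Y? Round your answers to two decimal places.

This is a positive supply shock: SRAS shifts right.
New SRAS: Y = 1624 + 4P.
Set AD = SRAS: 4382 − 12P = 1624 + 4P, so 2758 = 16P and P = 172.38.
Substituting into AD, Y = 2313.50.

P = 172.38, Y = 2313.50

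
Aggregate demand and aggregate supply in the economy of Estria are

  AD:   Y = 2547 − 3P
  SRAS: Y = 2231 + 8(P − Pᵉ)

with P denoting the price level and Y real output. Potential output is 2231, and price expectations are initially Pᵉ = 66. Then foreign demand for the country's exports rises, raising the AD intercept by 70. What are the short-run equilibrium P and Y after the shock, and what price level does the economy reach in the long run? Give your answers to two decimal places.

AD shifts right: new AD is Y = 2617 − 3P. With Pᵉ = 66, SRAS is Y = 1703 + 8P.
Short run: 2617 − 3P = 1703 + 8P gives 914 = 11P, so P = 83.09 and Y = 2617 − 3P = 2367.73.
Y = 2367.73 is above potential 2231; expectations adjust and SRAS shifts left until Y = 2231.
Long run: on the new AD curve, 2231 = 2617 − 3P gives P = 128.67.

Short run: P = 83.09, Y = 2367.73. Long run: P = 128.67.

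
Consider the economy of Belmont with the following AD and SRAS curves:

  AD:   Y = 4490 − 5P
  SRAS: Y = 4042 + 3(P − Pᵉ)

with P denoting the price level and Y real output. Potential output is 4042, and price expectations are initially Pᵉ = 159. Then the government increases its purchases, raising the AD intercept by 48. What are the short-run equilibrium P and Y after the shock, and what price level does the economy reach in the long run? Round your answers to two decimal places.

Short run: P = 121.63, Y = 3929.88. Long run: P = 99.20.

AD shifts right: new AD is Y = 4538 − 5P. With Pᵉ = 159, SRAS is Y = 3565 + 3P.
Short run: 4538 − 5P = 3565 + 3P gives 973 = 8P, so P = 121.63 and Y = 4538 − 5P = 3929.88.
Y = 3929.88 is below potential 4042; expectations adjust and SRAS shifts right until Y = 4042.
Long run: on the new AD curve, 4042 = 4538 − 5P gives P = 99.20.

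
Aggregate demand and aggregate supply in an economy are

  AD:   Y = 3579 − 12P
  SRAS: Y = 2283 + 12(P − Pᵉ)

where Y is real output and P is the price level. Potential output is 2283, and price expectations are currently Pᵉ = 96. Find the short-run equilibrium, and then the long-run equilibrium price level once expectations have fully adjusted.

Short run: P = 102, Y = 2355. Long run: P = 108.

Short run: with Pᵉ = 96, SRAS is Y = 1131 + 12P. Setting AD = SRAS gives 2448 = 24P, so P = 102 and Y = 3579 − 12·102 = 2355.
Output 2355 is above potential 2283, so over time expected prices rise and SRAS shifts left until Y returns to 2283.
Long run: Y = 2283 on the AD curve gives 2283 = 3579 − 12P, so P = 108.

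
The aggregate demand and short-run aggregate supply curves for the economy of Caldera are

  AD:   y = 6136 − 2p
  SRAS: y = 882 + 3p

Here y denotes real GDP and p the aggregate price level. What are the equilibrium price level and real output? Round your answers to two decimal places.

p = 1050.80, y = 4034.40

Set AD = SRAS: 6136 − 2p = 882 + 3p, so 5254 = 5p and p = 1050.80.
Substituting into AD, y = 6136 − 2p = 4034.40.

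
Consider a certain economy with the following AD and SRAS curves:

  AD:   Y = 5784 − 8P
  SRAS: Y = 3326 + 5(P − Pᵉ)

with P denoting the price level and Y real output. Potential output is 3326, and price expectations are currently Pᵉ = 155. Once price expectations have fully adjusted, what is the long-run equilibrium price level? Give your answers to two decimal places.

Short run: with Pᵉ = 155, SRAS is Y = 2551 + 5P. Setting AD = SRAS gives 3233 = 13P, so P = 248.69 and Y = 5784 − 8P = 3794.46.
Output 3794.46 is above potential 3326, so over time expected prices rise and SRAS shifts left until Y returns to 3326.
Long run: Y = 3326 on the AD curve gives 3326 = 5784 − 8P, so P = 307.25.

Long-run P = 307.25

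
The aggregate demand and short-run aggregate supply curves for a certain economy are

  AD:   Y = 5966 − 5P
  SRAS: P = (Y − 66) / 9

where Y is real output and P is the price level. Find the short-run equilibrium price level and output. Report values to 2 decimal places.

P = 421.43, Y = 3858.86

Rearrange SRAS to Y = 66 + 9P.
Set AD = SRAS: 5966 − 5P = 66 + 9P, so 5900 = 14P and P = 421.43.
Substituting into AD, Y = 5966 − 5P = 3858.86.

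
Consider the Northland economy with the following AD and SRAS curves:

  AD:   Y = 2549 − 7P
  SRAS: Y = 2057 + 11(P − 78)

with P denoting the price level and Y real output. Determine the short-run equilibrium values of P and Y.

Write SRAS as Y = 2057 + 11P − 858 = 1199 + 11P.
Set AD = SRAS: 2549 − 7P = 1199 + 11P, so 1350 = 18P and P = 75.
Then Y = 2549 − 7·75 = 2024.

P = 75, Y = 2024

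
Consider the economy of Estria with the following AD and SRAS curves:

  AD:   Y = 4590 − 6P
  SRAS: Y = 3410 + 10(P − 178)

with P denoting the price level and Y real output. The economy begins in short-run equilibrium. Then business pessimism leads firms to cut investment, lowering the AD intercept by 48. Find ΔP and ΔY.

ΔP = -3, ΔY = -30

This is a negative demand shock: AD shifts left.
New AD: Y = 4542 − 6P.
SRAS can be written Y = 1630 + 10P.
Set AD = SRAS: 4542 − 6P = 1630 + 10P, so 2912 = 16P and P = 182.
Y = 4542 − 6·182 = 3450.
Initially P = 185, Y = 3480, so ΔP = -3 and ΔY = -30.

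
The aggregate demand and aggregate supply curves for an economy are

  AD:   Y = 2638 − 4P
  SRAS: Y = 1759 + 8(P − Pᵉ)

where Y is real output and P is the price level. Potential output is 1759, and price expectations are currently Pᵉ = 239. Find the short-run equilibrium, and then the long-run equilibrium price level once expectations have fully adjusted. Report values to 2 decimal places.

Short run: P = 232.58, Y = 1707.67. Long run: P = 219.75.

Short run: with Pᵉ = 239, SRAS is Y = 8P − 153. Setting AD = SRAS gives 2791 = 12P, so P = 232.58 and Y = 2638 − 4P = 1707.67.
Output 1707.67 is below potential 1759, so over time expected prices fall and SRAS shifts right until Y returns to 1759.
Long run: Y = 1759 on the AD curve gives 1759 = 2638 − 4P, so P = 219.75.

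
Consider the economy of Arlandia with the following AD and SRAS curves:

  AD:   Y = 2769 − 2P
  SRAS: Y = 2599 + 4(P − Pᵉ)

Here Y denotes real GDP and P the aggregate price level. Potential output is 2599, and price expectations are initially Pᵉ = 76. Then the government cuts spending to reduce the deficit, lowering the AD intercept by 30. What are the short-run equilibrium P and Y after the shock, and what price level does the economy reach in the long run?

AD shifts left: new AD is Y = 2739 − 2P. With Pᵉ = 76, SRAS is Y = 2295 + 4P.
Short run: 2739 − 2P = 2295 + 4P gives 444 = 6P, so P = 74 and Y = 2739 − 2·74 = 2591.
Y = 2591 is below potential 2599; expectations adjust and SRAS shifts right until Y = 2599.
Long run: on the new AD curve, 2599 = 2739 − 2P gives P = 70.

Short run: P = 74, Y = 2591. Long run: P = 70.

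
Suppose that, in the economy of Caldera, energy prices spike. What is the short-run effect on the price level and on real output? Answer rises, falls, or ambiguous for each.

Price level: rises; output: falls

This is an adverse supply shock: SRAS shifts left.
Moving along the downward-sloping AD curve, P rises and Y falls.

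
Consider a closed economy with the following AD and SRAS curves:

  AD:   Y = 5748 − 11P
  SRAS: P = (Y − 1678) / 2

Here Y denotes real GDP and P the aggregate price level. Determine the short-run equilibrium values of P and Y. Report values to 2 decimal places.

P = 313.08, Y = 2304.15

Rearrange SRAS to Y = 1678 + 2P.
Set AD = SRAS: 5748 − 11P = 1678 + 2P, so 4070 = 13P and P = 313.08.
Substituting into AD, Y = 5748 − 11P = 2304.15.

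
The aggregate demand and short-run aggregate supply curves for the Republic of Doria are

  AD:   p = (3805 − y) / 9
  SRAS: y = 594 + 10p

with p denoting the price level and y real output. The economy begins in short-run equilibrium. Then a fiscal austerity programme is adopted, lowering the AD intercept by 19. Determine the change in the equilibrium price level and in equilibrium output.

This is a negative demand shock: AD shifts left.
New AD: y = 3786 − 9p.
Set AD = SRAS: 3786 − 9p = 594 + 10p, so 3192 = 19p and p = 168.
y = 3786 − 9·168 = 2274.
Initially p = 169, y = 2284, so Δp = -1 and Δy = -10.

Δp = -1, Δy = -10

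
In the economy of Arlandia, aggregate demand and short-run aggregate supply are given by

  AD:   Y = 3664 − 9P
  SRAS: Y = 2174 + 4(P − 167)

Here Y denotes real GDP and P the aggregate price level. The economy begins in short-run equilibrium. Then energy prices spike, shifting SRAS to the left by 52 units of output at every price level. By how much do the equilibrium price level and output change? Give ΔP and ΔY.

ΔP = +4, ΔY = -36

This is a negative supply shock: SRAS shifts left.
New SRAS: Y = 1454 + 4P.
Set AD = SRAS: 3664 − 9P = 1454 + 4P, so 2210 = 13P and P = 170.
Y = 3664 − 9·170 = 2134.
Initially P = 166, Y = 2170, so ΔP = +4 and ΔY = -36.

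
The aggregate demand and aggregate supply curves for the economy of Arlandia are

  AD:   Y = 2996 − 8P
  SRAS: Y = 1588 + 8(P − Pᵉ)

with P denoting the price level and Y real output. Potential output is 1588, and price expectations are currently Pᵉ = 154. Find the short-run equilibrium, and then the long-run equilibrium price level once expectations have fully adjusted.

Short run: with Pᵉ = 154, SRAS is Y = 356 + 8P. Setting AD = SRAS gives 2640 = 16P, so P = 165 and Y = 2996 − 8·165 = 1676.
Output 1676 is above potential 1588, so over time expected prices rise and SRAS shifts left until Y returns to 1588.
Long run: Y = 1588 on the AD curve gives 1588 = 2996 − 8P, so P = 176.

Short run: P = 165, Y = 1676. Long run: P = 176.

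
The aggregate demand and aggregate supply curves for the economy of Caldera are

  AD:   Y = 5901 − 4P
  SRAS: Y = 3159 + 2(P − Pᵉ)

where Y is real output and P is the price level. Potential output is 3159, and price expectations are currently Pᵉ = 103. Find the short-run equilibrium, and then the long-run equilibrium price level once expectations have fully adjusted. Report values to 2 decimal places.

Short run: with Pᵉ = 103, SRAS is Y = 2953 + 2P. Setting AD = SRAS gives 2948 = 6P, so P = 491.33 and Y = 5901 − 4P = 3935.67.
Output 3935.67 is above potential 3159, so over time expected prices rise and SRAS shifts left until Y returns to 3159.
Long run: Y = 3159 on the AD curve gives 3159 = 5901 − 4P, so P = 685.50.

Short run: P = 491.33, Y = 3935.67. Long run: P = 685.50.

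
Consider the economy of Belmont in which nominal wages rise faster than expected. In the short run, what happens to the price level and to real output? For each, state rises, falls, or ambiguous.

Price level: rises; output: falls

This is an adverse supply shock: SRAS shifts left.
Moving along the downward-sloping AD curve, P rises and Y falls.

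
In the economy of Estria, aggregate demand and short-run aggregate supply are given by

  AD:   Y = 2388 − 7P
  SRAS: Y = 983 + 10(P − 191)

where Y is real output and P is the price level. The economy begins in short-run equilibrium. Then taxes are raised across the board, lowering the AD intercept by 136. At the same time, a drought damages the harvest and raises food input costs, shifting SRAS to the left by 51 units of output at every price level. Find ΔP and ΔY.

After both shocks: AD is Y = 2252 − 7P and SRAS is Y = 10P − 978.
Setting them equal: 3230 = 17P, so P = 190.
Y = 2252 − 7·190 = 922.
Initially P = 195, Y = 1023, so ΔP = -5 and ΔY = -101.

ΔP = -5, ΔY = -101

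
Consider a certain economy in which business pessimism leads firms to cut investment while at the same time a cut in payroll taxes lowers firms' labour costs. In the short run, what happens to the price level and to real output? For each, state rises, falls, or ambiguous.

Price level: falls; output: ambiguous

The first event is a negative demand shock: AD shifts left, which by itself pushes P down and Y down.
The second is a favourable supply shock: SRAS shifts right, which by itself pushes P down and Y up.
Both shocks push P down, so P falls. The two shocks push Y in opposite directions, so the effect on Y is ambiguous.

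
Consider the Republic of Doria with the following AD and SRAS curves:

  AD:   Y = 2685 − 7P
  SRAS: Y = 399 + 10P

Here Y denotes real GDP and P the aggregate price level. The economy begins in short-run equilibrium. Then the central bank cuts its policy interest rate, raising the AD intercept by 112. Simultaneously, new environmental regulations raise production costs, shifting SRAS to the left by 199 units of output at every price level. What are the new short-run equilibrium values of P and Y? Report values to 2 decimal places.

After both shocks: AD is Y = 2797 − 7P and SRAS is Y = 200 + 10P.
Setting them equal: 2597 = 17P, so P = 152.76.
Substituting into AD, Y = 1727.65.

P = 152.76, Y = 1727.65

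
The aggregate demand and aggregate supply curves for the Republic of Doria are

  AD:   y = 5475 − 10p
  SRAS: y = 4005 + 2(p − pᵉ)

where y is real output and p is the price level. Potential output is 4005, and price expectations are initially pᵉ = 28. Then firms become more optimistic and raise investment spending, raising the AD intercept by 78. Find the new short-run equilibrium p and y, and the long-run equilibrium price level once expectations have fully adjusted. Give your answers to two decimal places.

AD shifts right: new AD is y = 5553 − 10p. With pᵉ = 28, SRAS is y = 3949 + 2p.
Short run: 5553 − 10p = 3949 + 2p gives 1604 = 12p, so p = 133.67 and y = 5553 − 10p = 4216.33.
y = 4216.33 is above potential 4005; expectations adjust and SRAS shifts left until y = 4005.
Long run: on the new AD curve, 4005 = 5553 − 10p gives p = 154.80.

Short run: p = 133.67, y = 4216.33. Long run: p = 154.80.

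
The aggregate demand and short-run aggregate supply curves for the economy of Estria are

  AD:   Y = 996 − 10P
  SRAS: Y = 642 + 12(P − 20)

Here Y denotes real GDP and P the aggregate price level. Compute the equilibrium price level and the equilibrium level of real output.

P = 27, Y = 726

Write SRAS as Y = 642 + 12P − 240 = 402 + 12P.
Set AD = SRAS: 996 − 10P = 402 + 12P, so 594 = 22P and P = 27.
Then Y = 996 − 10·27 = 726.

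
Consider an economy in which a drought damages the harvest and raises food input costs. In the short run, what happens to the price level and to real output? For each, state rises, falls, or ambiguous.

Price level: rises; output: falls

This is an adverse supply shock: SRAS shifts left.
Moving along the downward-sloping AD curve, P rises and Y falls.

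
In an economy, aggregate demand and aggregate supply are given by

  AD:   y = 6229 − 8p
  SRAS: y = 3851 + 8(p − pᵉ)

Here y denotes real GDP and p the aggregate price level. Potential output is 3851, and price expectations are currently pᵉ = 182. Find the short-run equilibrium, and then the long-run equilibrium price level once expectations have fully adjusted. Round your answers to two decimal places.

Short run: p = 239.63, y = 4312.00. Long run: p = 297.25.

Short run: with pᵉ = 182, SRAS is y = 2395 + 8p. Setting AD = SRAS gives 3834 = 16p, so p = 239.63 and y = 6229 − 8p = 4312.00.
Output 4312.00 is above potential 3851, so over time expected prices rise and SRAS shifts left until y returns to 3851.
Long run: y = 3851 on the AD curve gives 3851 = 6229 − 8p, so p = 297.25.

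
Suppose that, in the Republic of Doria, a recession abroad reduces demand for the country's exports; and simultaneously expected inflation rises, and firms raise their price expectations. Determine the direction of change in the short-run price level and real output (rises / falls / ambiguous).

The first event is a negative demand shock: AD shifts left, which by itself pushes P down and Y down.
The second is an adverse supply shock: SRAS shifts left, which by itself pushes P up and Y down.
The two shocks push P in opposite directions, so the effect on P is ambiguous. Both shocks push Y down, so Y falls.

Price level: ambiguous; output: falls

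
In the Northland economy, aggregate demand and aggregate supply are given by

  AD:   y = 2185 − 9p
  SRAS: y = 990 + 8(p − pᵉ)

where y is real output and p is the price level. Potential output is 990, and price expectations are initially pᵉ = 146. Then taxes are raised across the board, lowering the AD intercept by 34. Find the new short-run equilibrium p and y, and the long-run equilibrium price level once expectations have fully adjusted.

AD shifts left: new AD is y = 2151 − 9p. With pᵉ = 146, SRAS is y = 8p − 178.
Short run: 2151 − 9p = 8p − 178 gives 2329 = 17p, so p = 137 and y = 2151 − 9·137 = 918.
y = 918 is below potential 990; expectations adjust and SRAS shifts right until y = 990.
Long run: on the new AD curve, 990 = 2151 − 9p gives p = 129.

Short run: p = 137, y = 918. Long run: p = 129.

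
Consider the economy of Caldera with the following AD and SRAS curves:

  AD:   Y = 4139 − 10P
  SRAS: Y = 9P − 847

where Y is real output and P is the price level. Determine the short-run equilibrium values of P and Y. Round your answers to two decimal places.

P = 262.42, Y = 1514.79

Set AD = SRAS: 4139 − 10P = 9P − 847, so 4986 = 19P and P = 262.42.
Substituting into AD, Y = 4139 − 10P = 1514.79.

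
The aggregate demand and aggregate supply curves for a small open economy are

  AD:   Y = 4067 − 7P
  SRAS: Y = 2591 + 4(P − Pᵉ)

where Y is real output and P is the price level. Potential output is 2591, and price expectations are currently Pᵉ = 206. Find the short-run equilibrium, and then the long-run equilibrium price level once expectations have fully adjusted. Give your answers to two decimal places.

Short run: with Pᵉ = 206, SRAS is Y = 1767 + 4P. Setting AD = SRAS gives 2300 = 11P, so P = 209.09 and Y = 4067 − 7P = 2603.36.
Output 2603.36 is above potential 2591, so over time expected prices rise and SRAS shifts left until Y returns to 2591.
Long run: Y = 2591 on the AD curve gives 2591 = 4067 − 7P, so P = 210.86.

Short run: P = 209.09, Y = 2603.36. Long run: P = 210.86.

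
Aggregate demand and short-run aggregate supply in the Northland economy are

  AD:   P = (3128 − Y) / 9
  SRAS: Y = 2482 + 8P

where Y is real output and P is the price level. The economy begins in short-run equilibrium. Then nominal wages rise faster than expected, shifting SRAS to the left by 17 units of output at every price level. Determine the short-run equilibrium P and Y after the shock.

P = 39, Y = 2777

This is a negative supply shock: SRAS shifts left.
New SRAS: Y = 2465 + 8P.
Set AD = SRAS: 3128 − 9P = 2465 + 8P, so 663 = 17P and P = 39.
Y = 3128 − 9·39 = 2777.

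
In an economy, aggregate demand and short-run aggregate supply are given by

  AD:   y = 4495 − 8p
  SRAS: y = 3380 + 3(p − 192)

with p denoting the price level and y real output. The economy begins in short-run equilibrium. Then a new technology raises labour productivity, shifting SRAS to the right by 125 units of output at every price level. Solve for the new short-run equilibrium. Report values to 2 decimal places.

This is a positive supply shock: SRAS shifts right.
New SRAS: y = 2929 + 3p.
Set AD = SRAS: 4495 − 8p = 2929 + 3p, so 1566 = 11p and p = 142.36.
Substituting into AD, y = 3356.09.

p = 142.36, y = 3356.09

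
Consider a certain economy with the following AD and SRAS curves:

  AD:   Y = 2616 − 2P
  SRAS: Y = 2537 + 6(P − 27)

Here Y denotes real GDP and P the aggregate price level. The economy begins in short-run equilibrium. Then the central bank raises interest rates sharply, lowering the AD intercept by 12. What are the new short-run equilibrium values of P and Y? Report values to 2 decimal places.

P = 28.63, Y = 2546.75

This is a negative demand shock: AD shifts left.
New AD: Y = 2604 − 2P.
SRAS can be written Y = 2375 + 6P.
Set AD = SRAS: 2604 − 2P = 2375 + 6P, so 229 = 8P and P = 28.63.
Substituting into AD, Y = 2546.75.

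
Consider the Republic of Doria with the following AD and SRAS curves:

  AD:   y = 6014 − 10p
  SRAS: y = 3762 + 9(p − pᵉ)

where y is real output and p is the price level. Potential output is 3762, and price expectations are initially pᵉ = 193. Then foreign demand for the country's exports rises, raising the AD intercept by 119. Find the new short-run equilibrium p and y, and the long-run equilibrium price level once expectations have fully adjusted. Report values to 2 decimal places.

Short run: p = 216.21, y = 3970.89. Long run: p = 237.10.

AD shifts right: new AD is y = 6133 − 10p. With pᵉ = 193, SRAS is y = 2025 + 9p.
Short run: 6133 − 10p = 2025 + 9p gives 4108 = 19p, so p = 216.21 and y = 6133 − 10p = 3970.89.
y = 3970.89 is above potential 3762; expectations adjust and SRAS shifts left until y = 3762.
Long run: on the new AD curve, 3762 = 6133 − 10p gives p = 237.10.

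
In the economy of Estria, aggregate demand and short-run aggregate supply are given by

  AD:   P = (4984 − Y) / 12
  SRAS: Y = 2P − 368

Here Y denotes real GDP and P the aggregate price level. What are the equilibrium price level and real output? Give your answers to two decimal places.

P = 382.29, Y = 396.57

Rearrange AD to Y = 4984 − 12P.
Set AD = SRAS: 4984 − 12P = 2P − 368, so 5352 = 14P and P = 382.29.
Substituting into AD, Y = 4984 − 12P = 396.57.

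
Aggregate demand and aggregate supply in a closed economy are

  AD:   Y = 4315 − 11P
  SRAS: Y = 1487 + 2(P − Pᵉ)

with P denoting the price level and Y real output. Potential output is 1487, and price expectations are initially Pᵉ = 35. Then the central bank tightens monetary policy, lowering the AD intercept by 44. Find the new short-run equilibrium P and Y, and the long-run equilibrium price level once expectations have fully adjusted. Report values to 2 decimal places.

AD shifts left: new AD is Y = 4271 − 11P. With Pᵉ = 35, SRAS is Y = 1417 + 2P.
Short run: 4271 − 11P = 1417 + 2P gives 2854 = 13P, so P = 219.54 and Y = 4271 − 11P = 1856.08.
Y = 1856.08 is above potential 1487; expectations adjust and SRAS shifts left until Y = 1487.
Long run: on the new AD curve, 1487 = 4271 − 11P gives P = 253.09.

Short run: P = 219.54, Y = 1856.08. Long run: P = 253.09.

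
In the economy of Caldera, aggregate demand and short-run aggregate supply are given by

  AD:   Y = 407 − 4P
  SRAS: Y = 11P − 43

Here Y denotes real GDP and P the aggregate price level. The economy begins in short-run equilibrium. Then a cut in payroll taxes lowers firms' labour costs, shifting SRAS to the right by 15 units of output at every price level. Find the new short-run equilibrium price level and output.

P = 29, Y = 291

This is a positive supply shock: SRAS shifts right.
New SRAS: Y = 11P − 28.
Set AD = SRAS: 407 − 4P = 11P − 28, so 435 = 15P and P = 29.
Y = 407 − 4·29 = 291.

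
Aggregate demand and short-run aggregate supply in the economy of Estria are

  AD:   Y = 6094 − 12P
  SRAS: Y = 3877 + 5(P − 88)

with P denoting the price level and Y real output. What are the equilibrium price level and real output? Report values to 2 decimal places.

P = 156.29, Y = 4218.47

Write SRAS as Y = 3877 + 5P − 440 = 3437 + 5P.
Set AD = SRAS: 6094 − 12P = 3437 + 5P, so 2657 = 17P and P = 156.29.
Substituting into AD, Y = 6094 − 12P = 4218.47.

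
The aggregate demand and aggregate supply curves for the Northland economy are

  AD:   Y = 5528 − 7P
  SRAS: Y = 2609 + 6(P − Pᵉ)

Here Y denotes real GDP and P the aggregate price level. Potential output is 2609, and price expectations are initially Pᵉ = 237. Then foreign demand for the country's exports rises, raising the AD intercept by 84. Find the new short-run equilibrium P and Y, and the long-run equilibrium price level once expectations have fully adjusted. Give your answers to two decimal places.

Short run: P = 340.38, Y = 3229.31. Long run: P = 429.00.

AD shifts right: new AD is Y = 5612 − 7P. With Pᵉ = 237, SRAS is Y = 1187 + 6P.
Short run: 5612 − 7P = 1187 + 6P gives 4425 = 13P, so P = 340.38 and Y = 5612 − 7P = 3229.31.
Y = 3229.31 is above potential 2609; expectations adjust and SRAS shifts left until Y = 2609.
Long run: on the new AD curve, 2609 = 5612 − 7P gives P = 429.00.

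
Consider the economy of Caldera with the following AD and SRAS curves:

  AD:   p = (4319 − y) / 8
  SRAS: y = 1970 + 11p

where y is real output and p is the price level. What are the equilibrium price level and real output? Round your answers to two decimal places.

Rearrange AD to y = 4319 − 8p.
Set AD = SRAS: 4319 − 8p = 1970 + 11p, so 2349 = 19p and p = 123.63.
Substituting into AD, y = 4319 − 8p = 3329.95.

p = 123.63, y = 3329.95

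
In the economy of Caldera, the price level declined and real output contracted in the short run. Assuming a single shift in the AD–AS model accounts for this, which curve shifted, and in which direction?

P fell and Y fell. An AD shift moves P and Y in the same direction; an SRAS shift moves them in opposite directions.
Here P and Y moved in the same direction, so the AD curve shifted.
Since Y fell, AD shifted left.

AD shifted left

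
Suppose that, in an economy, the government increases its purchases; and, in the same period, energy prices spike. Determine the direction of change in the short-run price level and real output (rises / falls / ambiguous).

Price level: rises; output: ambiguous

The first event is a positive demand shock: AD shifts right, which by itself pushes P up and Y up.
The second is an adverse supply shock: SRAS shifts left, which by itself pushes P up and Y down.
Both shocks push P up, so P rises. The two shocks push Y in opposite directions, so the effect on Y is ambiguous.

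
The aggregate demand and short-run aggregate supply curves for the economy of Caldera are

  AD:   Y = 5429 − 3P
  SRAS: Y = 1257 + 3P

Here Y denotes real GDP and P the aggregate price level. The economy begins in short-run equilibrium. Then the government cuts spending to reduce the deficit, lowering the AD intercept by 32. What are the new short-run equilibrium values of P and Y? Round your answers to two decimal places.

This is a negative demand shock: AD shifts left.
New AD: Y = 5397 − 3P.
Set AD = SRAS: 5397 − 3P = 1257 + 3P, so 4140 = 6P and P = 690.00.
Substituting into AD, Y = 3327.00.

P = 690.00, Y = 3327.00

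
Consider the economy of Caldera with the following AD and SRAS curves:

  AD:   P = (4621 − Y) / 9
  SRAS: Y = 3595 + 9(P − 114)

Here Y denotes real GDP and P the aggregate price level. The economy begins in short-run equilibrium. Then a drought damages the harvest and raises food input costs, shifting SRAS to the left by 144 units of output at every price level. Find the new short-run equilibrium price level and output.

This is a negative supply shock: SRAS shifts left.
New SRAS: Y = 2425 + 9P.
Set AD = SRAS: 4621 − 9P = 2425 + 9P, so 2196 = 18P and P = 122.
Y = 4621 − 9·122 = 3523.

P = 122, Y = 3523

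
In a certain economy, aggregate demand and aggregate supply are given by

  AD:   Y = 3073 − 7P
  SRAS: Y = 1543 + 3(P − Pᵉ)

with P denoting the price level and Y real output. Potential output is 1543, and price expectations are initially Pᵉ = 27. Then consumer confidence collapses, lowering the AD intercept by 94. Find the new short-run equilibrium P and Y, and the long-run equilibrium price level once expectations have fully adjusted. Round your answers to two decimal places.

AD shifts left: new AD is Y = 2979 − 7P. With Pᵉ = 27, SRAS is Y = 1462 + 3P.
Short run: 2979 − 7P = 1462 + 3P gives 1517 = 10P, so P = 151.70 and Y = 2979 − 7P = 1917.10.
Y = 1917.10 is above potential 1543; expectations adjust and SRAS shifts left until Y = 1543.
Long run: on the new AD curve, 1543 = 2979 − 7P gives P = 205.14.

Short run: P = 151.70, Y = 1917.10. Long run: P = 205.14.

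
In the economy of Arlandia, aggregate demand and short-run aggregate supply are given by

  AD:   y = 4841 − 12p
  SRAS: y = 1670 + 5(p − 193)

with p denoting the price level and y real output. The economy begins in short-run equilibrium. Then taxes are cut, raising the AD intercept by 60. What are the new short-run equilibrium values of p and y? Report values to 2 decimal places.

This is a positive demand shock: AD shifts right.
New AD: y = 4901 − 12p.
SRAS can be written y = 705 + 5p.
Set AD = SRAS: 4901 − 12p = 705 + 5p, so 4196 = 17p and p = 246.82.
Substituting into AD, y = 1939.12.

p = 246.82, y = 1939.12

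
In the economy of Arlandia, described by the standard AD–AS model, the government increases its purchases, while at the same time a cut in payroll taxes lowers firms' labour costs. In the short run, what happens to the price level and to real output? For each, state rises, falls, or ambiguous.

Price level: ambiguous; output: rises

The first event is a positive demand shock: AD shifts right, which by itself pushes P up and Y up.
The second is a favourable supply shock: SRAS shifts right, which by itself pushes P down and Y up.
The two shocks push P in opposite directions, so the effect on P is ambiguous. Both shocks push Y up, so Y rises.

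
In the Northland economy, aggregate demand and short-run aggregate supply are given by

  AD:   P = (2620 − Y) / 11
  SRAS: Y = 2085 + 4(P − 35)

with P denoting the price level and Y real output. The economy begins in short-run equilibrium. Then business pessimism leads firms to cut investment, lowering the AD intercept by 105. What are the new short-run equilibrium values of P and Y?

This is a negative demand shock: AD shifts left.
New AD: Y = 2515 − 11P.
SRAS can be written Y = 1945 + 4P.
Set AD = SRAS: 2515 − 11P = 1945 + 4P, so 570 = 15P and P = 38.
Y = 2515 − 11·38 = 2097.

P = 38, Y = 2097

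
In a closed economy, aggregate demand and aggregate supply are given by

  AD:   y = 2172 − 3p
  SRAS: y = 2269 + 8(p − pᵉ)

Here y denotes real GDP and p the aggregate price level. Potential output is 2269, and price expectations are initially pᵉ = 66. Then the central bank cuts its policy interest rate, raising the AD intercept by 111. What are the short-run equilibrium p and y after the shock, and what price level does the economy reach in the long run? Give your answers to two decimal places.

AD shifts right: new AD is y = 2283 − 3p. With pᵉ = 66, SRAS is y = 1741 + 8p.
Short run: 2283 − 3p = 1741 + 8p gives 542 = 11p, so p = 49.27 and y = 2283 − 3p = 2135.18.
y = 2135.18 is below potential 2269; expectations adjust and SRAS shifts right until y = 2269.
Long run: on the new AD curve, 2269 = 2283 − 3p gives p = 4.67.

Short run: p = 49.27, y = 2135.18. Long run: p = 4.67.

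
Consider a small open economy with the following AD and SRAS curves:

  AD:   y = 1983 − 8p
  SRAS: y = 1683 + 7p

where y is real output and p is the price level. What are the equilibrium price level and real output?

Set AD = SRAS: 1983 − 8p = 1683 + 7p, so 300 = 15p and p = 20.
Then y = 1983 − 8·20 = 1823.

p = 20, y = 1823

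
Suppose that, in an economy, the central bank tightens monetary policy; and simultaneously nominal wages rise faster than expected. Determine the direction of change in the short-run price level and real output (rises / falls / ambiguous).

The first event is a negative demand shock: AD shifts left, which by itself pushes P down and Y down.
The second is an adverse supply shock: SRAS shifts left, which by itself pushes P up and Y down.
The two shocks push P in opposite directions, so the effect on P is ambiguous. Both shocks push Y down, so Y falls.

Price level: ambiguous; output: falls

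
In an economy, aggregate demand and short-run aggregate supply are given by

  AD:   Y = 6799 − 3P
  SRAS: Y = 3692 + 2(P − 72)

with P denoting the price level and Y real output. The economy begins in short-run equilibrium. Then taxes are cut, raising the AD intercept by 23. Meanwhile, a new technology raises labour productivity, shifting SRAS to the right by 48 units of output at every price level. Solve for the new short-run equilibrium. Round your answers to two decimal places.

P = 645.20, Y = 4886.40

After both shocks: AD is Y = 6822 − 3P and SRAS is Y = 3596 + 2P.
Setting them equal: 3226 = 5P, so P = 645.20.
Substituting into AD, Y = 4886.40.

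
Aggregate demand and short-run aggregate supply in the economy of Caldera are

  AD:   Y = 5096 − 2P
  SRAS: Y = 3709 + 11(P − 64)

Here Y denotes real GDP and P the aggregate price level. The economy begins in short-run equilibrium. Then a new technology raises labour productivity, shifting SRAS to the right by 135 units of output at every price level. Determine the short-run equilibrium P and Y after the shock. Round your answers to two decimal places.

P = 150.46, Y = 4795.08

This is a positive supply shock: SRAS shifts right.
New SRAS: Y = 3140 + 11P.
Set AD = SRAS: 5096 − 2P = 3140 + 11P, so 1956 = 13P and P = 150.46.
Substituting into AD, Y = 4795.08.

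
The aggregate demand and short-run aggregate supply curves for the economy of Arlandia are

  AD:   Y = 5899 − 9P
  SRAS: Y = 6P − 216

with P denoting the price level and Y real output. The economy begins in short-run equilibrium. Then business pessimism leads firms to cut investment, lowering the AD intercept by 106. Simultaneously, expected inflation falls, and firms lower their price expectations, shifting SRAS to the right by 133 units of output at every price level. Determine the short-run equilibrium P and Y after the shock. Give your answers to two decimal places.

P = 391.73, Y = 2267.40

After both shocks: AD is Y = 5793 − 9P and SRAS is Y = 6P − 83.
Setting them equal: 5876 = 15P, so P = 391.73.
Substituting into AD, Y = 2267.40.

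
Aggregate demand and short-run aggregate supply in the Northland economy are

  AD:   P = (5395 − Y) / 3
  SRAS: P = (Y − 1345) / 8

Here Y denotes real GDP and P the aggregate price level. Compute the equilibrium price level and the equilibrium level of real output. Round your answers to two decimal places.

Rearrange AD to Y = 5395 − 3P.
Rearrange SRAS to Y = 1345 + 8P.
Set AD = SRAS: 5395 − 3P = 1345 + 8P, so 4050 = 11P and P = 368.18.
Substituting into AD, Y = 5395 − 3P = 4290.45.

P = 368.18, Y = 4290.45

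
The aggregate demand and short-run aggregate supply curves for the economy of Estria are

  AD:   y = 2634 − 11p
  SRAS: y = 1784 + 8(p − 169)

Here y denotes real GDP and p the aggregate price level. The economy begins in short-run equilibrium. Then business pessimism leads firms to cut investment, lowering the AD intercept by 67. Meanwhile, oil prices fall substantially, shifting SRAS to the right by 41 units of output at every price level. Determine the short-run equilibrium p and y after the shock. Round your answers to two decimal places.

After both shocks: AD is y = 2567 − 11p and SRAS is y = 473 + 8p.
Setting them equal: 2094 = 19p, so p = 110.21.
Substituting into AD, y = 1354.68.

p = 110.21, y = 1354.68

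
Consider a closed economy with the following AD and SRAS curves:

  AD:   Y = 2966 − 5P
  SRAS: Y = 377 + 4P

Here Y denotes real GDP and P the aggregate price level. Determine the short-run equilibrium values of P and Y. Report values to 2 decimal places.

Set AD = SRAS: 2966 − 5P = 377 + 4P, so 2589 = 9P and P = 287.67.
Substituting into AD, Y = 2966 − 5P = 1527.67.

P = 287.67, Y = 1527.67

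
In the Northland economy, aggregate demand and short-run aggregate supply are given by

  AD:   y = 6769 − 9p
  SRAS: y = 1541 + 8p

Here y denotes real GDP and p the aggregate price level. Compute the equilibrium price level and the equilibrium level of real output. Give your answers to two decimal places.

p = 307.53, y = 4001.24

Set AD = SRAS: 6769 − 9p = 1541 + 8p, so 5228 = 17p and p = 307.53.
Substituting into AD, y = 6769 − 9p = 4001.24.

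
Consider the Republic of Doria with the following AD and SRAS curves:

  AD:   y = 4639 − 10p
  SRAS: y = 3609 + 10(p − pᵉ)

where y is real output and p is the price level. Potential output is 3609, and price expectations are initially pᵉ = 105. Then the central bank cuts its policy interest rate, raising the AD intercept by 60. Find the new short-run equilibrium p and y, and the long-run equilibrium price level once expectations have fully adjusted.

AD shifts right: new AD is y = 4699 − 10p. With pᵉ = 105, SRAS is y = 2559 + 10p.
Short run: 4699 − 10p = 2559 + 10p gives 2140 = 20p, so p = 107 and y = 4699 − 10·107 = 3629.
y = 3629 is above potential 3609; expectations adjust and SRAS shifts left until y = 3609.
Long run: on the new AD curve, 3609 = 4699 − 10p gives p = 109.

Short run: p = 107, y = 3629. Long run: p = 109.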